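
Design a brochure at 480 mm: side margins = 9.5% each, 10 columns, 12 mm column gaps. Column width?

Margins: 9.5% × 480 = 45.6 mm each, so content = 480 − 91.2 = 388.8 mm.
388.8 − 9·12 = 280.8; ÷10 gives c = 28.08 mm.

28.08 mm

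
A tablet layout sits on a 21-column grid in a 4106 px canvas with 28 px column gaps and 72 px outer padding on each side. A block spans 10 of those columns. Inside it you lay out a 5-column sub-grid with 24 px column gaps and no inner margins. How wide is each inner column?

Take off 144 px of margins, leaving 3962 px.
21c + 20·28 = 3962 → 21c = 3402 → c = 162 px.
10-column span = 10·162 + 9·28 = 1872 px.
1872 − 4·24 = 1776; ÷5 gives d = 355.2 px.

355.2 px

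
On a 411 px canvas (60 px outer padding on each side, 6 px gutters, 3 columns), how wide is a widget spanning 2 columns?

192 px

Inside the margins: 411 − 120 = 291 px.
291 − 2·6 = 279; ÷3 gives c = 93 px.
2 columns plus 1 gutter: 186 + 6 = 192 px.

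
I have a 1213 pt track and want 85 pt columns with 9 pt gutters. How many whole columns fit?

13 columns

13 columns: 13·85 + 12·9 = 1213 pt ≤ 1213.
14 columns: 1307 pt > 1213. So 13.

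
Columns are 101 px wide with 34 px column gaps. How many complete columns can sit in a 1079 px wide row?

8 columns: 8·101 + 7·34 = 1046 px ≤ 1079.
9 columns: 1181 px > 1079. So 8.

8 columns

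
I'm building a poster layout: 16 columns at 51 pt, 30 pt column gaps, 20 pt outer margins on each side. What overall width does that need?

Adding margins, columns and gutters: 40 + 816 + 450 = 1306 pt.

1306 pt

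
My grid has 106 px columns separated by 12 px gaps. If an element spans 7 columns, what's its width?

814 px

Span of 7: 7·106 + 6·12 = 742 + 72 = 814 px.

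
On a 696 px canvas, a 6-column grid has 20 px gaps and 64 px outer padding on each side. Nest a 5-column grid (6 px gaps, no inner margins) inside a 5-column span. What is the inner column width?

Outer content = 696 − 2·64 = 568 px.
6c + 5·20 = 568 → 6c = 468 → c = 78 px.
5 columns plus 4 gaps: 390 + 80 = 470 px.
5d + 4·6 = 470 → 5d = 446 → d = 89.2 px.

89.2 px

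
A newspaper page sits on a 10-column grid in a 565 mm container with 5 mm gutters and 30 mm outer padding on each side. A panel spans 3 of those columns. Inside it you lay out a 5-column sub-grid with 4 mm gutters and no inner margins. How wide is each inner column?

Outer content = 565 − 2·30 = 505 mm.
10 columns + 9 gutters: 10c + 9·5 = 505.
10c = 505 − 45 = 460, so c = 46 mm.
Span of 3: 3·46 + 2·5 = 138 + 10 = 148 mm.
Subtracting 4 gutters of 4 leaves 132 for 5 columns, so d = 26.4 mm.

26.4 mm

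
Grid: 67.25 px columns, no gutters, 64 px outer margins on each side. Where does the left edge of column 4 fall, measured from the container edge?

Each column+gutter stride is 67.25 px; 3 of them past the 64 px margin is 64 + 201.75 = 265.75 px.

265.75 px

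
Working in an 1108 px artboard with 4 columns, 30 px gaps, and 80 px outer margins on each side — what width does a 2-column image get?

459 px

Content width = 1108 − 2·80 = 948 px.
948 − 3·30 = 858; ÷4 gives c = 214.5 px.
2-column span = 2·214.5 + 1·30 = 459 px.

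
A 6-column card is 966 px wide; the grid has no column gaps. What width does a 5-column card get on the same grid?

966 / 6 = 161 px per column.
With no column gaps, 5 columns span 5·161 = 805 px.

805 px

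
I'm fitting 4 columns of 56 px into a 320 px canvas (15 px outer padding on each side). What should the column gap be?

Subtract both margins: 320 − 2·15 = 290 px.
4 columns take 4·56 = 224 px; remaining 66 splits into 3 column gaps.
g = 66 / 3 = 22 px.

22 px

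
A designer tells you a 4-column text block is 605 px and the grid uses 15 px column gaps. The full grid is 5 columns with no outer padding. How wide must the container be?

760 px

4 columns + 3 column gaps: 4c + 3·15 = 605.
4c = 605 − 45 = 560, so c = 140 px.
Summing: 700 + 60 = 760 px.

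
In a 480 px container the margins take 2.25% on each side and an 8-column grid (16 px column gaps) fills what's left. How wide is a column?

43.3 px

Each margin = 2.25% of 480 = 10.8 px; content = 480 − 2·10.8 = 458.4 px.
458.4 − 7·16 = 346.4; ÷8 gives c = 43.3 px.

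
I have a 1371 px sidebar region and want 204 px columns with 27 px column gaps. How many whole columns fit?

k columns need k·204 + (k−1)·27 = k·231 − 27.
k·231 − 27 ≤ 1371 → k ≤ 1398 / 231 ≈ 6.05, so k = 6.

6 columns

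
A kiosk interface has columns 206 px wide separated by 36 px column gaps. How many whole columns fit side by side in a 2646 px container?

11 columns

11 columns: 11·206 + 10·36 = 2626 px ≤ 2646.
12 columns: 2868 px > 2646. So 11.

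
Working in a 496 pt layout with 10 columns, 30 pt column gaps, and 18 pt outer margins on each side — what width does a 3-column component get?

Content width = 496 − 2·18 = 460 pt.
460 − 9·30 = 190; ÷10 gives c = 19 pt.
3-column span = 3·19 + 2·30 = 117 pt.

117 pt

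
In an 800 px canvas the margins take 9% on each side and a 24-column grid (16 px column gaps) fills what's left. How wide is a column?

800 × (1 − 2·9%) = 800 × 82% = 656 px for the columns.
24c + 23·16 = 656 → 24c = 288 → c = 12 px.

12 px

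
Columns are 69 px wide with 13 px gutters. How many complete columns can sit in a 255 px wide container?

3 columns

k columns need k·69 + (k−1)·13 = k·82 − 13.
k·82 − 13 ≤ 255 → k ≤ 268 / 82 ≈ 3.27, so k = 3.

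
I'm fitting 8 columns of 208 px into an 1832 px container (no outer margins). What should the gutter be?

8 columns take 8·208 = 1664 px; remaining 168 splits into 7 gutters.
g = 168 / 7 = 24 px.

24 px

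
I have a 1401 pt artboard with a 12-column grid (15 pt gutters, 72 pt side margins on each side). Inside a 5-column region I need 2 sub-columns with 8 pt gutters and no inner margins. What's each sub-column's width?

Subtract both margins: 1401 − 2·72 = 1257 pt.
Subtracting 11 gutters of 15 leaves 1092 for 12 columns, so c = 91 pt.
5-column span = 5·91 + 4·15 = 515 pt.
Subtracting 1 gutter of 8 leaves 507 for 2 columns, so d = 253.5 pt.

253.5 pt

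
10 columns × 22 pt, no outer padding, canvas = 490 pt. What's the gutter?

30 pt

10·22 + 9g = 490 → 9g = 270 → g = 30 pt.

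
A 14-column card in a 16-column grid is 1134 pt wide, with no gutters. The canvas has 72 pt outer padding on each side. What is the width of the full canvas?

With no gutters, each column is 1134/14 = 81 pt.
Total width: 2·72 + 16·81 = 1440 pt.

1440 pt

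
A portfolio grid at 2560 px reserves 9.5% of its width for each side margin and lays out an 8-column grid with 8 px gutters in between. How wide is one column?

252.2 px

Each margin = 9.5% of 2560 = 243.2 px; content = 2560 − 2·243.2 = 2073.6 px.
Subtracting 7 gutters of 8 leaves 2017.6 for 8 columns, so c = 252.2 px.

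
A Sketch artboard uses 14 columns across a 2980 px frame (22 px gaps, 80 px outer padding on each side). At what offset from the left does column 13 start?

Take off 160 px of margins, leaving 2820 px.
14 columns + 13 gaps: 14c + 13·22 = 2820.
14c = 2820 − 286 = 2534, so c = 181 px.
Before column 13: the margin + 12 columns + 12 gaps.
Offset = 80 + 12·(181 + 22) = 80 + 2436 = 2516 px.

2516 px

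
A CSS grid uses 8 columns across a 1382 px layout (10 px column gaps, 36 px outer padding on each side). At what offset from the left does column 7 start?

Inside the margins: 1382 − 72 = 1310 px.
8c + 7·10 = 1310 → 8c = 1240 → c = 155 px.
Column 7 starts at margin + 6·(column + gutter) = 36 + 6·165 = 1026 px.

1026 px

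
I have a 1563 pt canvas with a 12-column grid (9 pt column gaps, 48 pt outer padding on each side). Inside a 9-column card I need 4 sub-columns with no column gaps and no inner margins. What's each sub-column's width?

Subtract both margins: 1563 − 2·48 = 1467 pt.
12 columns + 11 column gaps: 12c + 11·9 = 1467.
12c = 1467 − 99 = 1368, so c = 114 pt.
Span of 9: 9·114 + 8·9 = 1026 + 72 = 1098 pt.
4d = 1098 → d = 274.5 pt.

274.5 pt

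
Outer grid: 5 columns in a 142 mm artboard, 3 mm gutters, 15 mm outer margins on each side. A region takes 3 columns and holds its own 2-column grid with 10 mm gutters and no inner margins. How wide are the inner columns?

28 mm

Take off 30 mm of margins, leaving 112 mm.
Subtracting 4 gutters of 3 leaves 100 for 5 columns, so c = 20 mm.
3-column span = 3·20 + 2·3 = 66 mm.
2d + 1·10 = 66 → 2d = 56 → d = 28 mm.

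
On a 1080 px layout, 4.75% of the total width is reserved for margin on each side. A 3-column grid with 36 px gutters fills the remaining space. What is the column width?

301.8 px

Each margin = 4.75% of 1080 = 51.3 px; content = 1080 − 2·51.3 = 977.4 px.
3c + 2·36 = 977.4 → 3c = 905.4 → c = 301.8 px.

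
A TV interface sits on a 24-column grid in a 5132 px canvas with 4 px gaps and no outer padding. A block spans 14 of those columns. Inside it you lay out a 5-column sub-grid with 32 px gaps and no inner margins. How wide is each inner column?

572.8 px

5132 − 23·4 = 5040; ÷24 gives c = 210 px.
14 columns plus 13 gaps: 2940 + 52 = 2992 px.
5d + 4·32 = 2992 → 5d = 2864 → d = 572.8 px.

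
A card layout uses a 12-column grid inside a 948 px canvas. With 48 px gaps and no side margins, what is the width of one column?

948 − 11·48 = 420; ÷12 gives c = 35 px.

35 px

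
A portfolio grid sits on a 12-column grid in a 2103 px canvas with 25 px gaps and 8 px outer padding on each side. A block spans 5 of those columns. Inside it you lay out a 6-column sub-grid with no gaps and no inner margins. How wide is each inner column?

142.5 px

Subtract both margins: 2103 − 2·8 = 2087 px.
Subtracting 11 gaps of 25 leaves 1812 for 12 columns, so c = 151 px.
Span of 5: 5·151 + 4·25 = 755 + 100 = 855 px.
With no gaps, each column is 855/6 = 142.5 px.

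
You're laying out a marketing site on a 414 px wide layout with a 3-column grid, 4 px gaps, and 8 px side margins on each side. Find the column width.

Take off 16 px of margins, leaving 398 px.
3 columns + 2 gaps: 3c + 2·4 = 398.
3c = 398 − 8 = 390, so c = 130 px.

130 px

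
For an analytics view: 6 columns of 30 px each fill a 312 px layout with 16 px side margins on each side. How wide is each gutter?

Subtract both margins: 312 − 2·16 = 280 px.
6·30 + 5g = 280 → 5g = 100 → g = 20 px.

20 px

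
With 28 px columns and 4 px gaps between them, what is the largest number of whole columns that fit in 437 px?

k columns need k·28 + (k−1)·4 = k·32 − 4.
k·32 − 4 ≤ 437 → k ≤ 441 / 32 ≈ 13.78, so k = 13.

13 columns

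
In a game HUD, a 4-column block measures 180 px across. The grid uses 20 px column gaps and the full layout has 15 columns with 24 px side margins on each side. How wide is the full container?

778 px

4c + 3·20 = 180 → 4c = 120 → c = 30 px.
Adding margins, columns and gutters: 48 + 450 + 280 = 778 px.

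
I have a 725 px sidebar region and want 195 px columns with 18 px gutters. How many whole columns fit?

3 columns

Each extra column adds 195 + 18 = 213 px.
(725 + 18) / 213 = 3.49, so 3 columns fit.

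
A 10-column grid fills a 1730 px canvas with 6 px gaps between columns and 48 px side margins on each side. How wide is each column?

158 px

Take off 96 px of margins, leaving 1634 px.
10c + 9·6 = 1634 → 10c = 1580 → c = 158 px.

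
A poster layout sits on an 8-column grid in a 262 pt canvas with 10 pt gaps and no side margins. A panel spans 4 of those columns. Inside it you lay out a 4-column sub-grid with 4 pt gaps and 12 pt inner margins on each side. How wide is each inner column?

262 − 7·10 = 192; ÷8 gives c = 24 pt.
4-column span = 4·24 + 3·10 = 126 pt.
Inner content = 126 − 2·12 = 102 pt.
4 columns + 3 gaps: 4d + 3·4 = 102.
4d = 102 − 12 = 90, so d = 22.5 pt.

22.5 pt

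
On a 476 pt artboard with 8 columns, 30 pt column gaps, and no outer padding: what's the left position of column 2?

63.25 pt

8c + 7·30 = 476 → 8c = 266 → c = 33.25 pt.
No margin, so column 2 starts at 1·(column + gutter) = 1·63.25 = 63.25 pt.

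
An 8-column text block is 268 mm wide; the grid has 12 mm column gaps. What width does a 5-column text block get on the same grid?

163 mm

268 − 7·12 = 184; ÷8 gives c = 23 mm.
5-column span = 5·23 + 4·12 = 163 mm.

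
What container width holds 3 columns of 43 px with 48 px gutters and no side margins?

Container = 3·43 + 2·48 = 129 + 96 = 225 px.

225 px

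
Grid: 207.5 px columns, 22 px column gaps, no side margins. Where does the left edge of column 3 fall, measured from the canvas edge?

No margin, so column 3 starts at 2·(column + gutter) = 2·229.5 = 459 px.

459 px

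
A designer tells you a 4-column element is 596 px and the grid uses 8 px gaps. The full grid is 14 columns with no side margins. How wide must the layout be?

2106 px

4 columns + 3 gaps: 4c + 3·8 = 596.
4c = 596 − 24 = 572, so c = 143 px.
Summing: 2002 + 104 = 2106 px.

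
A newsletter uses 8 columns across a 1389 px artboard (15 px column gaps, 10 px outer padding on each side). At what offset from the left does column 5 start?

Take off 20 px of margins, leaving 1369 px.
1369 − 7·15 = 1264; ÷8 gives c = 158 px.
Column 5 starts at margin + 4·(column + gutter) = 10 + 4·173 = 702 px.

702 px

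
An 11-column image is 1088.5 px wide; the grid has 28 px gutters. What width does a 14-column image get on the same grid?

1393 px

Subtracting 10 gutters of 28 leaves 808.5 for 11 columns, so c = 73.5 px.
14-column span = 14·73.5 + 13·28 = 1393 px.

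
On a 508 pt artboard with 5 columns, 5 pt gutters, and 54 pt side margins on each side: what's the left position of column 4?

Subtract both margins: 508 − 2·54 = 400 pt.
Subtracting 4 gutters of 5 leaves 380 for 5 columns, so c = 76 pt.
Column 4 starts at margin + 3·(column + gutter) = 54 + 3·81 = 297 pt.

297 pt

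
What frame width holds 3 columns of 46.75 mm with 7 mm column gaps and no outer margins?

154.25 mm

Summing: 140.25 + 14 = 154.25 mm.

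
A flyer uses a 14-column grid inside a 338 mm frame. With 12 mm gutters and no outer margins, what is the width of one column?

13 mm

Subtracting 13 gutters of 12 leaves 182 for 14 columns, so c = 13 mm.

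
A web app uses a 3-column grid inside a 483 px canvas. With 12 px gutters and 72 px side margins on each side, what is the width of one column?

105 px

Take off 144 px of margins, leaving 339 px.
3c + 2·12 = 339 → 3c = 315 → c = 105 px.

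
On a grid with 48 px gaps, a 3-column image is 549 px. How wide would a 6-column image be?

3 columns + 2 gaps: 3c + 2·48 = 549.
3c = 549 − 96 = 453, so c = 151 px.
6-column span = 6·151 + 5·48 = 1146 px.

1146 px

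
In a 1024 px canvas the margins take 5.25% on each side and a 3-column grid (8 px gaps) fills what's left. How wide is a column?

Margins: 5.25% × 1024 = 53.76 px each, so content = 1024 − 107.52 = 916.48 px.
Subtracting 2 gaps of 8 leaves 900.48 for 3 columns, so c = 300.16 px.

300.16 px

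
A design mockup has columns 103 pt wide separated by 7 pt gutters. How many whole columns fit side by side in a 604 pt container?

5 columns

Each extra column adds 103 + 7 = 110 pt.
(604 + 7) / 110 = 5.55, so 5 columns fit.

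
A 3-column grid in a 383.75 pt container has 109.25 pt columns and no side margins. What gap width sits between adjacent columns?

Columns use 327.75 pt, leaving 56 pt across 2 gaps = 28 pt each.

28 pt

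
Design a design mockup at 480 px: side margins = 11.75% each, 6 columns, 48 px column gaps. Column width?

480 × (1 − 2·11.75%) = 480 × 76.5% = 367.2 px for the columns.
6 columns + 5 column gaps: 6c + 5·48 = 367.2.
6c = 367.2 − 240 = 127.2, so c = 21.2 px.

21.2 px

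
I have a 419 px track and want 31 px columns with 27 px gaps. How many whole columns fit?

k columns need k·31 + (k−1)·27 = k·58 − 27.
k·58 − 27 ≤ 419 → k ≤ 446 / 58 ≈ 7.69, so k = 7.

7 columns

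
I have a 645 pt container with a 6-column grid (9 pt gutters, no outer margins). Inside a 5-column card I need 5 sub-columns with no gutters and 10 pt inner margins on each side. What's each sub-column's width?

6c + 5·9 = 645 → 6c = 600 → c = 100 pt.
Span of 5: 5·100 + 4·9 = 500 + 36 = 536 pt.
Inner content = 536 − 2·10 = 516 pt.
516 / 5 = 103.2 pt per column.

103.2 pt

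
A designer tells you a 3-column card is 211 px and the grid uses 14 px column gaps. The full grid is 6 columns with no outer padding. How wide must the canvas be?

436 px

Subtracting 2 column gaps of 14 leaves 183 for 3 columns, so c = 61 px.
Total width: 6·61 + 5·14 = 436 px.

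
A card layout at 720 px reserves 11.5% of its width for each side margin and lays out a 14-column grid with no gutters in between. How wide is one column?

Each margin = 11.5% of 720 = 82.8 px; content = 720 − 2·82.8 = 554.4 px.
With no gutters, each column is 554.4/14 = 39.6 px.

39.6 px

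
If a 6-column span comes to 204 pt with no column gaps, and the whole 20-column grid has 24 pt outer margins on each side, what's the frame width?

728 pt

6c = 204 → c = 34 pt.
Summing: 48 + 680 = 728 pt.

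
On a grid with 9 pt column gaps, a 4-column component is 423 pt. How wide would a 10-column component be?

1071 pt

423 − 3·9 = 396; ÷4 gives c = 99 pt.
10-column span = 10·99 + 9·9 = 1071 pt.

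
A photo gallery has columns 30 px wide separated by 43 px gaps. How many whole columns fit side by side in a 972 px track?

k columns need k·30 + (k−1)·43 = k·73 − 43.
k·73 − 43 ≤ 972 → k ≤ 1015 / 73 ≈ 13.90, so k = 13.

13 columns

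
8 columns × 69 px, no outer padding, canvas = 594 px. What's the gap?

6 px

Columns use 552 px, leaving 42 px across 7 gaps = 6 px each.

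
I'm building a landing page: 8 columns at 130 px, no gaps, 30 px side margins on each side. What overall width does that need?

Summing: 60 + 1040 = 1100 px.

1100 px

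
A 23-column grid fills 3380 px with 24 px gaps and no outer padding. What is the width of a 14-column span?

23c + 22·24 = 3380 → 23c = 2852 → c = 124 px.
14 columns plus 13 gaps: 1736 + 312 = 2048 px.

2048 px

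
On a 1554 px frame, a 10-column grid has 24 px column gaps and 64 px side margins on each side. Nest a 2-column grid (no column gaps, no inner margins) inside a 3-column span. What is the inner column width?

205.5 px

Take off 128 px of margins, leaving 1426 px.
Subtracting 9 column gaps of 24 leaves 1210 for 10 columns, so c = 121 px.
3-column span = 3·121 + 2·24 = 411 px.
2d = 411 → d = 205.5 px.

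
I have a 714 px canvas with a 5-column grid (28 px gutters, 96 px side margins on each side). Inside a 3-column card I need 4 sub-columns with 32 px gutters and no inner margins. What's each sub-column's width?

51.5 px

Outer content = 714 − 2·96 = 522 px.
522 − 4·28 = 410; ÷5 gives c = 82 px.
Span of 3: 3·82 + 2·28 = 246 + 56 = 302 px.
4 columns + 3 gutters: 4d + 3·32 = 302.
4d = 302 − 96 = 206, so d = 51.5 px.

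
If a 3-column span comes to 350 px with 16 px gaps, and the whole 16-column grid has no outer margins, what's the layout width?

1936 px

3 columns + 2 gaps: 3c + 2·16 = 350.
3c = 350 − 32 = 318, so c = 106 px.
Layout = 16·106 + 15·16 = 1696 + 240 = 1936 px.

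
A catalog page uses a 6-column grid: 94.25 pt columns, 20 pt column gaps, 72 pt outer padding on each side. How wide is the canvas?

Canvas = 2·72 + 6·94.25 + 5·20 = 144 + 565.5 + 100 = 809.5 pt.

809.5 pt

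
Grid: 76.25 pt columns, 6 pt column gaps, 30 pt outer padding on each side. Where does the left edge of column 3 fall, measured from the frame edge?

194.5 pt

Each column+gutter stride is 82.25 pt; 2 of them past the 30 pt margin is 30 + 164.5 = 194.5 pt.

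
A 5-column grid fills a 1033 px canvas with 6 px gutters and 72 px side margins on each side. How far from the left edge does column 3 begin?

Inside the margins: 1033 − 144 = 889 px.
5 columns + 4 gutters: 5c + 4·6 = 889.
5c = 889 − 24 = 865, so c = 173 px.
Column 3 starts at margin + 2·(column + gutter) = 72 + 2·179 = 430 px.

430 px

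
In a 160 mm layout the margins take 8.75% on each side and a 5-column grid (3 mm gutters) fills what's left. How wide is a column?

24 mm

Margins: 8.75% × 160 = 14 mm each, so content = 160 − 28 = 132 mm.
5 columns + 4 gutters: 5c + 4·3 = 132.
5c = 132 − 12 = 120, so c = 24 mm.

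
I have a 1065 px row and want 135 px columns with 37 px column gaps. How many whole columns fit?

6 columns

Each extra column adds 135 + 37 = 172 px.
(1065 + 37) / 172 = 6.41, so 6 columns fit.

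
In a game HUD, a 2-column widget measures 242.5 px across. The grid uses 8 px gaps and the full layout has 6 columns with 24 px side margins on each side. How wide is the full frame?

2 columns + 1 gap: 2c + 1·8 = 242.5.
2c = 242.5 − 8 = 234.5, so c = 117.25 px.
Frame = 2·24 + 6·117.25 + 5·8 = 48 + 703.5 + 40 = 791.5 px.

791.5 px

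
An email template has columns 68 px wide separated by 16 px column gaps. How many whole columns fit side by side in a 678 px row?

8 columns

Each extra column adds 68 + 16 = 84 px.
(678 + 16) / 84 = 8.26, so 8 columns fit.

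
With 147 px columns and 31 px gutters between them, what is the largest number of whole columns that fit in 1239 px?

7 columns

Each extra column adds 147 + 31 = 178 px.
(1239 + 31) / 178 = 7.13, so 7 columns fit.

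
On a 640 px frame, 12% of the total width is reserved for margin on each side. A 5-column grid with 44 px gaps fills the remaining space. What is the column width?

62.08 px

Each margin = 12% of 640 = 76.8 px; content = 640 − 2·76.8 = 486.4 px.
486.4 − 4·44 = 310.4; ÷5 gives c = 62.08 px.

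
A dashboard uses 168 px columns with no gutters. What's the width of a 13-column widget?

2184 px

With no gutters, 13 columns span 13·168 = 2184 px.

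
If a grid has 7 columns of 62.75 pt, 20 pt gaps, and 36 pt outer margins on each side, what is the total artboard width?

631.25 pt

Artboard = 2·36 + 7·62.75 + 6·20 = 72 + 439.25 + 120 = 631.25 pt.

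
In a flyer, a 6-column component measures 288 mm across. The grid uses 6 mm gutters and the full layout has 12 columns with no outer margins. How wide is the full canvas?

582 mm

6 columns + 5 gutters: 6c + 5·6 = 288.
6c = 288 − 30 = 258, so c = 43 mm.
Summing: 516 + 66 = 582 mm.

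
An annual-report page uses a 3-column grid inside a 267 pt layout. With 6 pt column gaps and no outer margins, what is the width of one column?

3 columns + 2 column gaps: 3c + 2·6 = 267.
3c = 267 − 12 = 255, so c = 85 pt.

85 pt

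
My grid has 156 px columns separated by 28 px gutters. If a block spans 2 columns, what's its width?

340 px

2 columns plus 1 gutter: 312 + 28 = 340 px.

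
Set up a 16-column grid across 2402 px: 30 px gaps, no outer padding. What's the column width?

122 px

16 columns + 15 gaps: 16c + 15·30 = 2402.
16c = 2402 − 450 = 1952, so c = 122 px.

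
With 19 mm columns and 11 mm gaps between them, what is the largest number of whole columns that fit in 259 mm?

9 columns

9 columns: 9·19 + 8·11 = 259 mm ≤ 259.
10 columns: 289 mm > 259. So 9.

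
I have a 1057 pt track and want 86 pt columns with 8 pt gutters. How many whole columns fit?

11 columns: 11·86 + 10·8 = 1026 pt ≤ 1057.
12 columns: 1120 pt > 1057. So 11.

11 columns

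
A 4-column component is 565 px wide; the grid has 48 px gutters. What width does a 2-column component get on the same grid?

565 − 3·48 = 421; ÷4 gives c = 105.25 px.
2-column span = 2·105.25 + 1·48 = 258.5 px.

258.5 px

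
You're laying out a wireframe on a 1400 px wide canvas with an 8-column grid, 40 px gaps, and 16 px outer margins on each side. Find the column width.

136 px

Content width = 1400 − 2·16 = 1368 px.
1368 − 7·40 = 1088; ÷8 gives c = 136 px.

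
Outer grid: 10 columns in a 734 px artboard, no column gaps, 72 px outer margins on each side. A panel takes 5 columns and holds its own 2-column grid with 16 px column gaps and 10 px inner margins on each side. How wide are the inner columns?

129.5 px

Subtract both margins: 734 − 2·72 = 590 px.
10c = 590 → c = 59 px.
With no column gaps, 5 columns span 5·59 = 295 px.
Inner content = 295 − 2·10 = 275 px.
Subtracting 1 column gap of 16 leaves 259 for 2 columns, so d = 129.5 px.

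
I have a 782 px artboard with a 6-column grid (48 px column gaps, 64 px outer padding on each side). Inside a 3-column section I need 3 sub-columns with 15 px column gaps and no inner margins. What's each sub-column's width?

Outer content = 782 − 2·64 = 654 px.
654 − 5·48 = 414; ÷6 gives c = 69 px.
3-column span = 3·69 + 2·48 = 303 px.
303 − 2·15 = 273; ÷3 gives d = 91 px.

91 px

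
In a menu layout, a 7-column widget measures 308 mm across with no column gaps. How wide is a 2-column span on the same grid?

7c = 308 → c = 44 mm.
With no column gaps, 2 columns span 2·44 = 88 mm.

88 mm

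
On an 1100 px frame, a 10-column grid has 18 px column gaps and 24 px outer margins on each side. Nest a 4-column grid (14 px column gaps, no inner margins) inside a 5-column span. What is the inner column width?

118.75 px

Subtract both margins: 1100 − 2·24 = 1052 px.
10 columns + 9 column gaps: 10c + 9·18 = 1052.
10c = 1052 − 162 = 890, so c = 89 px.
Span of 5: 5·89 + 4·18 = 445 + 72 = 517 px.
4 columns + 3 column gaps: 4d + 3·14 = 517.
4d = 517 − 42 = 475, so d = 118.75 px.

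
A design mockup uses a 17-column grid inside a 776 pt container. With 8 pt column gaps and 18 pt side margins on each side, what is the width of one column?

Content width = 776 − 2·18 = 740 pt.
17 columns + 16 column gaps: 17c + 16·8 = 740.
17c = 740 − 128 = 612, so c = 36 pt.

36 pt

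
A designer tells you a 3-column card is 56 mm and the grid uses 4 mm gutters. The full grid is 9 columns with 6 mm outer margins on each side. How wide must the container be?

3 columns + 2 gutters: 3c + 2·4 = 56.
3c = 56 − 8 = 48, so c = 16 mm.
Total width: 2·6 + 9·16 + 8·4 = 188 mm.

188 mm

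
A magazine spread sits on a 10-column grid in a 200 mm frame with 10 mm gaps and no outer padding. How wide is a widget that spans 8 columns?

158 mm

10c + 9·10 = 200 → 10c = 110 → c = 11 mm.
Span of 8: 8·11 + 7·10 = 88 + 70 = 158 mm.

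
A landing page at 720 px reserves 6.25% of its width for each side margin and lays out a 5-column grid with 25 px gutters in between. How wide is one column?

106 px

Margins: 6.25% × 720 = 45 px each, so content = 720 − 90 = 630 px.
5c + 4·25 = 630 → 5c = 530 → c = 106 px.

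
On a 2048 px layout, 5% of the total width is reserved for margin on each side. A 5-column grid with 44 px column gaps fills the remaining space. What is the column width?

Each margin = 5% of 2048 = 102.4 px; content = 2048 − 2·102.4 = 1843.2 px.
1843.2 − 4·44 = 1667.2; ÷5 gives c = 333.44 px.

333.44 px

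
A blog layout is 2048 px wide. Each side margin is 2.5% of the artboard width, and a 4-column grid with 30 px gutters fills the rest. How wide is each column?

Margins: 2.5% × 2048 = 51.2 px each, so content = 2048 − 102.4 = 1945.6 px.
4c + 3·30 = 1945.6 → 4c = 1855.6 → c = 463.9 px.

463.9 px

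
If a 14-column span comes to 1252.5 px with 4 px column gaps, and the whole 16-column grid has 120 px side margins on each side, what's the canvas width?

Subtracting 13 column gaps of 4 leaves 1200.5 for 14 columns, so c = 85.75 px.
Total width: 2·120 + 16·85.75 + 15·4 = 1672 px.

1672 px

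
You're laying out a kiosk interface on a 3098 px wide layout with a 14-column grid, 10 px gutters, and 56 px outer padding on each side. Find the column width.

Inside the margins: 3098 − 112 = 2986 px.
14c + 13·10 = 2986 → 14c = 2856 → c = 204 px.

204 px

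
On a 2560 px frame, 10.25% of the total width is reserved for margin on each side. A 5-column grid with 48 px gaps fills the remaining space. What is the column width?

Each margin = 10.25% of 2560 = 262.4 px; content = 2560 − 2·262.4 = 2035.2 px.
5c + 4·48 = 2035.2 → 5c = 1843.2 → c = 368.64 px.

368.64 px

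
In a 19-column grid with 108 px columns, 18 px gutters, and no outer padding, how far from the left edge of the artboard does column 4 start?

No margin, so column 4 starts at 3·(column + gutter) = 3·126 = 378 px.

378 px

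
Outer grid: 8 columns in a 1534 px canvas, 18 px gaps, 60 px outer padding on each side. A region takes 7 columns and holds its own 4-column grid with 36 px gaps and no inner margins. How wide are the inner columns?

281.75 px

Outer content = 1534 − 2·60 = 1414 px.
Subtracting 7 gaps of 18 leaves 1288 for 8 columns, so c = 161 px.
7-column span = 7·161 + 6·18 = 1235 px.
1235 − 3·36 = 1127; ÷4 gives d = 281.75 px.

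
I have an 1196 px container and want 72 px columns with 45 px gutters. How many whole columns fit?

10 columns: 10·72 + 9·45 = 1125 px ≤ 1196.
11 columns: 1242 px > 1196. So 10.

10 columns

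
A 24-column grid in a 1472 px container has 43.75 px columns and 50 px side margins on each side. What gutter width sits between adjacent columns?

14 px

Inside the margins: 1472 − 100 = 1372 px.
Columns use 1050 px, leaving 322 px across 23 gutters = 14 px each.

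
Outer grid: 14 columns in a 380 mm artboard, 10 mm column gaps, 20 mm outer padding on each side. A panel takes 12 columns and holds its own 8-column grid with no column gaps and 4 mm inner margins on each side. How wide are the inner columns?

Subtract both margins: 380 − 2·20 = 340 mm.
14 columns + 13 column gaps: 14c + 13·10 = 340.
14c = 340 − 130 = 210, so c = 15 mm.
Span of 12: 12·15 + 11·10 = 180 + 110 = 290 mm.
Inner content = 290 − 2·4 = 282 mm.
8d = 282 → d = 35.25 mm.

35.25 mm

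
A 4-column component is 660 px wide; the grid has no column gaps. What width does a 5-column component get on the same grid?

660 / 4 = 165 px per column.
With no column gaps, 5 columns span 5·165 = 825 px.

825 px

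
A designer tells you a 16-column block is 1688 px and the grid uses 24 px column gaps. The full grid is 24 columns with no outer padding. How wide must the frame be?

1688 − 15·24 = 1328; ÷16 gives c = 83 px.
Frame = 24·83 + 23·24 = 1992 + 552 = 2544 px.

2544 px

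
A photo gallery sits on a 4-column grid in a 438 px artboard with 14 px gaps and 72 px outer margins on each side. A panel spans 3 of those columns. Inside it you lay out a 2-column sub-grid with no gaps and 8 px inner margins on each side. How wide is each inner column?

100.5 px

Outer content = 438 − 2·72 = 294 px.
294 − 3·14 = 252; ÷4 gives c = 63 px.
3-column span = 3·63 + 2·14 = 217 px.
Inner content = 217 − 2·8 = 201 px.
201 / 2 = 100.5 px per column.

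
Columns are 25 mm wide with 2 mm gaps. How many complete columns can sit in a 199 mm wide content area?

k columns need k·25 + (k−1)·2 = k·27 − 2.
k·27 − 2 ≤ 199 → k ≤ 201 / 27 ≈ 7.44, so k = 7.

7 columns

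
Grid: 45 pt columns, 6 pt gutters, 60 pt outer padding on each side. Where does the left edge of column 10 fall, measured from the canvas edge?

Before column 10: the margin + 9 columns + 9 gutters.
Offset = 60 + 9·(45 + 6) = 60 + 459 = 519 pt.

519 pt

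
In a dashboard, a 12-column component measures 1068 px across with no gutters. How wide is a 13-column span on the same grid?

1157 px

12c = 1068 → c = 89 px.
With no gutters, 13 columns span 13·89 = 1157 px.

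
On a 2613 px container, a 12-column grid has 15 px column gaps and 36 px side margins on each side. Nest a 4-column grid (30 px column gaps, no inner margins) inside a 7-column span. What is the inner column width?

Subtract both margins: 2613 − 2·36 = 2541 px.
2541 − 11·15 = 2376; ÷12 gives c = 198 px.
7 columns plus 6 column gaps: 1386 + 90 = 1476 px.
Subtracting 3 column gaps of 30 leaves 1386 for 4 columns, so d = 346.5 px.

346.5 px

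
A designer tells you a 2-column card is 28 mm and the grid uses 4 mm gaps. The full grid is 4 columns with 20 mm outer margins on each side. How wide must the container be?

100 mm

2c + 1·4 = 28 → 2c = 24 → c = 12 mm.
Total width: 2·20 + 4·12 + 3·4 = 100 mm.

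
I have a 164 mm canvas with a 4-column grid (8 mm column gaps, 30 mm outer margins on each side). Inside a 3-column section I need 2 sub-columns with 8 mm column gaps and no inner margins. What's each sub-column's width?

Inside the margins: 164 − 60 = 104 mm.
4c + 3·8 = 104 → 4c = 80 → c = 20 mm.
3-column span = 3·20 + 2·8 = 76 mm.
2 columns + 1 column gap: 2d + 1·8 = 76.
2d = 76 − 8 = 68, so d = 34 mm.

34 mm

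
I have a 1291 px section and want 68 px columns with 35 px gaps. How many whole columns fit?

Each extra column adds 68 + 35 = 103 px.
(1291 + 35) / 103 = 12.87, so 12 columns fit.

12 columns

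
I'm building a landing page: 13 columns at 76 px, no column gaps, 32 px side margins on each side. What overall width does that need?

1052 px

Summing: 64 + 988 = 1052 px.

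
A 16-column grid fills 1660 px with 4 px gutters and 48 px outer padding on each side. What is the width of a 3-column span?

290 px

Take off 96 px of margins, leaving 1564 px.
16c + 15·4 = 1564 → 16c = 1504 → c = 94 px.
3-column span = 3·94 + 2·4 = 290 px.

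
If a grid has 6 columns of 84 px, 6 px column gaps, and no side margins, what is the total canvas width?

534 px

Total width: 6·84 + 5·6 = 534 px.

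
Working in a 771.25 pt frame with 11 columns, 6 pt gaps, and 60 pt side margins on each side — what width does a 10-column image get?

591.5 pt

Subtract both margins: 771.25 − 2·60 = 651.25 pt.
11c + 10·6 = 651.25 → 11c = 591.25 → c = 53.75 pt.
10 columns plus 9 gaps: 537.5 + 54 = 591.5 pt.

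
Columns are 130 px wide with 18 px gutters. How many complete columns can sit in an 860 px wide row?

5 columns: 5·130 + 4·18 = 722 px ≤ 860.
6 columns: 870 px > 860. So 5.

5 columns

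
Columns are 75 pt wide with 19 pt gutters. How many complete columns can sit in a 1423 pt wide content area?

k columns need k·75 + (k−1)·19 = k·94 − 19.
k·94 − 19 ≤ 1423 → k ≤ 1442 / 94 ≈ 15.34, so k = 15.

15 columns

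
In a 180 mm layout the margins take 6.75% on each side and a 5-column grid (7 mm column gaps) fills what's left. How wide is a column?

25.54 mm

Each margin = 6.75% of 180 = 12.15 mm; content = 180 − 2·12.15 = 155.7 mm.
5 columns + 4 column gaps: 5c + 4·7 = 155.7.
5c = 155.7 − 28 = 127.7, so c = 25.54 mm.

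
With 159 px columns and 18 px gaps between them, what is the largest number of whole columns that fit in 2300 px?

13 columns

k columns need k·159 + (k−1)·18 = k·177 − 18.
k·177 − 18 ≤ 2300 → k ≤ 2318 / 177 ≈ 13.10, so k = 13.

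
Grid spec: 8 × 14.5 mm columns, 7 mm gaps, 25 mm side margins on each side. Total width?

215 mm

Artboard = 2·25 + 8·14.5 + 7·7 = 50 + 116 + 49 = 215 mm.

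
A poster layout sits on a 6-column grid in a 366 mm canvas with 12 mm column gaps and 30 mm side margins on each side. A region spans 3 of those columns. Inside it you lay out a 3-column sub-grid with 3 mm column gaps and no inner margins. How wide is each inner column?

Outer content = 366 − 2·30 = 306 mm.
6 columns + 5 column gaps: 6c + 5·12 = 306.
6c = 306 − 60 = 246, so c = 41 mm.
Span of 3: 3·41 + 2·12 = 123 + 24 = 147 mm.
147 − 2·3 = 141; ÷3 gives d = 47 mm.

47 mm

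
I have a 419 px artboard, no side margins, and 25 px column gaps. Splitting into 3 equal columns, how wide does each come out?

123 px

419 − 2·25 = 369; ÷3 gives c = 123 px.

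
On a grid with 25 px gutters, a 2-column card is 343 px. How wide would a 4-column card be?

711 px

2 columns + 1 gutter: 2c + 1·25 = 343.
2c = 343 − 25 = 318, so c = 159 px.
4-column span = 4·159 + 3·25 = 711 px.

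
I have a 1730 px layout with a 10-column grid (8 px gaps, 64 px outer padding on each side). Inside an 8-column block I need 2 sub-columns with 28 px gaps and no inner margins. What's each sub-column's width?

Subtract both margins: 1730 − 2·64 = 1602 px.
1602 − 9·8 = 1530; ÷10 gives c = 153 px.
Span of 8: 8·153 + 7·8 = 1224 + 56 = 1280 px.
2 columns + 1 gap: 2d + 1·28 = 1280.
2d = 1280 − 28 = 1252, so d = 626 px.

626 px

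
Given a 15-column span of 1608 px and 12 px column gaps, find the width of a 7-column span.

744 px

15 columns + 14 column gaps: 15c + 14·12 = 1608.
15c = 1608 − 168 = 1440, so c = 96 px.
Span of 7: 7·96 + 6·12 = 672 + 72 = 744 px.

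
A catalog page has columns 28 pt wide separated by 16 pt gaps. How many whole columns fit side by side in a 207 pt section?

k columns need k·28 + (k−1)·16 = k·44 − 16.
k·44 − 16 ≤ 207 → k ≤ 223 / 44 ≈ 5.07, so k = 5.

5 columns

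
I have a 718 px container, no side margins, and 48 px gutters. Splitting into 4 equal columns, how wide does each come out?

143.5 px

Subtracting 3 gutters of 48 leaves 574 for 4 columns, so c = 143.5 px.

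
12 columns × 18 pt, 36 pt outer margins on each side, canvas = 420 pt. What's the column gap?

Content width = 420 − 2·36 = 348 pt.
Columns use 216 pt, leaving 132 pt across 11 column gaps = 12 pt each.

12 pt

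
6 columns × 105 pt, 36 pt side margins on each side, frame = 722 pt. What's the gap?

Subtract both margins: 722 − 2·36 = 650 pt.
Columns use 630 pt, leaving 20 pt across 5 gaps = 4 pt each.

4 pt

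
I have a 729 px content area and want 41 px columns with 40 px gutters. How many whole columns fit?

9 columns

Each extra column adds 41 + 40 = 81 px.
(729 + 40) / 81 = 9.49, so 9 columns fit.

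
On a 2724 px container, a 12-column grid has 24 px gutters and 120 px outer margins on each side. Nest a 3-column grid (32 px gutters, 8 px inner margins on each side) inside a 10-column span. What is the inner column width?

662 px

Take off 240 px of margins, leaving 2484 px.
Subtracting 11 gutters of 24 leaves 2220 for 12 columns, so c = 185 px.
10 columns plus 9 gutters: 1850 + 216 = 2066 px.
Inner content = 2066 − 2·8 = 2050 px.
Subtracting 2 gutters of 32 leaves 1986 for 3 columns, so d = 662 px.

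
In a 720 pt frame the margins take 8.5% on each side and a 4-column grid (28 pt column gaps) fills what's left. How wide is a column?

Each margin = 8.5% of 720 = 61.2 pt; content = 720 − 2·61.2 = 597.6 pt.
4c + 3·28 = 597.6 → 4c = 513.6 → c = 128.4 pt.

128.4 pt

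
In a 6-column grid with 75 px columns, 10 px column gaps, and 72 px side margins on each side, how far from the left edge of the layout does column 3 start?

Each column+gutter stride is 85 px; 2 of them past the 72 px margin is 72 + 170 = 242 px.

242 px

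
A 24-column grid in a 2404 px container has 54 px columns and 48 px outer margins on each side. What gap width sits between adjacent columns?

44 px

Take off 96 px of margins, leaving 2308 px.
24 columns take 24·54 = 1296 px; remaining 1012 splits into 23 gaps.
g = 1012 / 23 = 44 px.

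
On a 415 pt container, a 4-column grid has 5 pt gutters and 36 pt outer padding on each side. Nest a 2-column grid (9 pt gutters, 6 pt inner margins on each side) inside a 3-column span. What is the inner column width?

Subtract both margins: 415 − 2·36 = 343 pt.
4c + 3·5 = 343 → 4c = 328 → c = 82 pt.
3 columns plus 2 gutters: 246 + 10 = 256 pt.
Inner content = 256 − 2·6 = 244 pt.
2d + 1·9 = 244 → 2d = 235 → d = 117.5 pt.

117.5 pt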